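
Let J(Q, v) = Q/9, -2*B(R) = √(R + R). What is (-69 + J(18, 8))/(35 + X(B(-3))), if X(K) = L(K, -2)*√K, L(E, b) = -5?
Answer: -67/(35 - 5*2^(¾)*3^(¼)*√(-I)/2) ≈ -2.1216 + 0.26703*I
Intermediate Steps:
B(R) = -√2*√R/2 (B(R) = -√(R + R)/2 = -√2*√R/2)
J(Q, v) = Q/9 (J(Q, v) = Q*(⅑) = Q/9)
X(K) = -5*√K
(-69 + J(18, 8))/(35 + X(B(-3))) = (-69 + (⅑)*18)/(35 - 5*2^(¾)*(3^(¼)*√(-I))/2) = (-69 + 2)/(35 - 5*2^(¾)*(3^(¼)*√(-I))/2) = -67/(35 - 5*2^(¾)*3^(¼)*√(-I)/2)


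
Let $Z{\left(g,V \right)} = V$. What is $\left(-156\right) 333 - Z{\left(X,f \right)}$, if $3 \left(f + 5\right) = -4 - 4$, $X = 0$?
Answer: $- \frac{155821}{3} \approx -51940.0$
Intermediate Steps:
$f = - \frac{23}{3}$ ($f = -5 + \frac{-4 - 4}{3} = -5 + \frac{1}{3} \left(-8\right) = -5 - \frac{8}{3} = - \frac{23}{3} \approx -7.6667$)
$\left(-156\right) 333 - Z{\left(X,f \right)} = \left(-156\right) 333 - - \frac{23}{3} = -51948 + \frac{23}{3} = - \frac{155821}{3}$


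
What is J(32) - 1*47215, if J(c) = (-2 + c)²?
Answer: -46315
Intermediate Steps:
J(32) - 1*47215 = (-2 + 32)² - 1*47215 = 30² - 47215 = 900 - 47215 = -46315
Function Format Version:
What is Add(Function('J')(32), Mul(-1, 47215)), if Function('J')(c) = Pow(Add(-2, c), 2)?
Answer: -46315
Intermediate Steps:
Add(Function('J')(32), Mul(-1, 47215)) = Add(Pow(Add(-2, 32), 2), Mul(-1, 47215)) = Add(Pow(30, 2), -47215) = Add(900, -47215) = -46315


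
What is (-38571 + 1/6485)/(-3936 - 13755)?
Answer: 250132934/114726135 ≈ 2.1803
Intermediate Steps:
(-38571 + 1/6485)/(-3936 - 13755) = (-38571 + 1/6485)/(-17691) = -250132934/6485*(-1/17691) = 250132934/114726135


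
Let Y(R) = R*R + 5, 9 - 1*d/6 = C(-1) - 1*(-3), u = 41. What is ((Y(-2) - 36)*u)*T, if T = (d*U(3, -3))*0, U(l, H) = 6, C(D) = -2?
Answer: 0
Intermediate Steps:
d = 48 (d = 54 - 6*(-2 - 1*(-3)) = 54 - 6*(-2 + 3) = 54 - 6*1 = 54 - 6 = 48)
Y(R) = 5 + R**2 (Y(R) = R**2 + 5 = 5 + R**2)
T = 0 (T = (48*6)*0 = 288*0 = 0)
((Y(-2) - 36)*u)*T = (((5 + (-2)**2) - 36)*41)*0 = (((5 + 4) - 36)*41)*0 = ((9 - 36)*41)*0 = -27*41*0 = -1107*0 = 0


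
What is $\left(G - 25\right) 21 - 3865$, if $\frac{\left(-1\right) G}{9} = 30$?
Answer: $-10060$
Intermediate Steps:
$G = -270$ ($G = \left(-9\right) 30 = -270$)
$\left(G - 25\right) 21 - 3865 = \left(-270 - 25\right) 21 - 3865 = \left(-295\right) 21 - 3865 = -6195 - 3865 = -10060$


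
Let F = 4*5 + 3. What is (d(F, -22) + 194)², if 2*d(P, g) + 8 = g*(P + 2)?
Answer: 7225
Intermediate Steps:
F = 23 (F = 20 + 3 = 23)
d(P, g) = -4 + g*(2 + P)/2 (d(P, g) = -4 + (g*(P + 2))/2 = -4 + (g*(2 + P))/2 = -4 + g*(2 + P)/2)
(d(F, -22) + 194)² = ((-4 - 22 + (½)*23*(-22)) + 194)² = ((-4 - 22 - 253) + 194)² = (-279 + 194)² = (-85)² = 7225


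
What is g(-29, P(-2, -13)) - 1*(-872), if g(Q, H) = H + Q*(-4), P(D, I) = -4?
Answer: 984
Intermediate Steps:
g(Q, H) = H - 4*Q
g(-29, P(-2, -13)) - 1*(-872) = (-4 - 4*(-29)) - 1*(-872) = (-4 + 116) + 872 = 112 + 872 = 984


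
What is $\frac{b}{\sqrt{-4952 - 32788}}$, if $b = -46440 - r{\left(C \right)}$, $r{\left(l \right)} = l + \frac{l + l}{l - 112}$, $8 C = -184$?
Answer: $\frac{6266341 i \sqrt{9435}}{2547450} \approx 238.93 i$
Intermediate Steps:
$C = -23$ ($C = \frac{1}{8} \left(-184\right) = -23$)
$r{\left(l \right)} = l + \frac{2 l}{-112 + l}$
$b = - \frac{6266341}{135}$ ($b = -46440 - - \frac{23 \left(-110 - 23\right)}{-112 - 23} = -46440 - \left(-23\right) \frac{1}{-135} \left(-133\right) = -46440 - \left(-23\right) \left(- \frac{1}{135}\right) \left(-133\right) = -46440 - - \frac{3059}{135} = -46440 + \frac{3059}{135} = - \frac{6266341}{135} \approx -46417.0$)
$\frac{b}{\sqrt{-4952 - 32788}} = - \frac{6266341}{135 \sqrt{-4952 - 32788}} = - \frac{6266341}{135 \sqrt{-37740}} = - \frac{6266341}{135 \cdot 2 i \sqrt{9435}} = - \frac{6266341 \left(- \frac{i \sqrt{9435}}{18870}\right)}{135} = \frac{6266341 i \sqrt{9435}}{2547450}$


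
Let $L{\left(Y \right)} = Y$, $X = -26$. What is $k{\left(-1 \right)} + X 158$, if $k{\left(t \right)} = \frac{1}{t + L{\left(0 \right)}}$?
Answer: $-4109$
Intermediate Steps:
$k{\left(t \right)} = \frac{1}{t}$ ($k{\left(t \right)} = \frac{1}{t + 0} = \frac{1}{t}$)
$k{\left(-1 \right)} + X 158 = \frac{1}{-1} - 4108 = -1 - 4108 = -4109$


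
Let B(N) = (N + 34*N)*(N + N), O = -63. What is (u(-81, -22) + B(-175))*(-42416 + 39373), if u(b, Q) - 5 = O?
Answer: -6523254756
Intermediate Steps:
u(b, Q) = -58 (u(b, Q) = 5 - 63 = -58)
B(N) = 70*N**2 (B(N) = (35*N)*(2*N) = 70*N**2)
(u(-81, -22) + B(-175))*(-42416 + 39373) = (-58 + 70*(-175)**2)*(-42416 + 39373) = (-58 + 70*30625)*(-3043) = (-58 + 2143750)*(-3043) = 2143692*(-3043) = -6523254756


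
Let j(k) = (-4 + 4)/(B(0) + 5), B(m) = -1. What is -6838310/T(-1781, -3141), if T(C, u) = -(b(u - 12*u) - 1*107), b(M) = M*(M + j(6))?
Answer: 3419155/596885747 ≈ 0.0057283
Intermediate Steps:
j(k) = 0 (j(k) = (-4 + 4)/(-1 + 5) = 0/4 = 0*(1/4) = 0)
b(M) = M**2 (b(M) = M*(M + 0) = M*M = M**2)
T(C, u) = 107 - 121*u**2 (T(C, u) = -((u - 12*u)**2 - 1*107) = -((-11*u)**2 - 107) = -(121*u**2 - 107) = -(-107 + 121*u**2) = 107 - 121*u**2)
-6838310/T(-1781, -3141) = -6838310/(107 - 121*(-3141)**2) = -6838310/(107 - 121*9865881) = -6838310/(107 - 1193771601) = -6838310/(-1193771494) = -6838310*(-1/1193771494) = 3419155/596885747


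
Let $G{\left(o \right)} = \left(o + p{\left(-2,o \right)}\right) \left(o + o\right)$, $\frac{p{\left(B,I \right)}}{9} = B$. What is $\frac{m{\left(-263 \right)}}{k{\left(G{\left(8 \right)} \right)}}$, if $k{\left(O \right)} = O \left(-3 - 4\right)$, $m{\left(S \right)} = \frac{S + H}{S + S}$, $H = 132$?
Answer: $\frac{131}{589120} \approx 0.00022237$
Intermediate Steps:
$p{\left(B,I \right)} = 9 B$
$m{\left(S \right)} = \frac{132 + S}{2 S}$ ($m{\left(S \right)} = \frac{S + 132}{S + S} = \frac{132 + S}{2 S}$)
$G{\left(o \right)} = 2 o \left(-18 + o\right)$ ($G{\left(o \right)} = \left(o + 9 \left(-2\right)\right) \left(o + o\right) = \left(o - 18\right) 2 o = \left(-18 + o\right) 2 o = 2 o \left(-18 + o\right)$)
$k{\left(O \right)} = - 7 O$ ($k{\left(O \right)} = O \left(-7\right) = - 7 O$)
$\frac{m{\left(-263 \right)}}{k{\left(G{\left(8 \right)} \right)}} = \frac{\frac{1}{2} \frac{1}{-263} \left(132 - 263\right)}{\left(-7\right) 2 \cdot 8 \left(-18 + 8\right)} = \frac{\frac{1}{2} \left(- \frac{1}{263}\right) \left(-131\right)}{\left(-7\right) 2 \cdot 8 \left(-10\right)} = \frac{131}{526 \left(\left(-7\right) \left(-160\right)\right)} = \frac{131}{526 \cdot 1120} = \frac{131}{526} \cdot \frac{1}{1120} = \frac{131}{589120}$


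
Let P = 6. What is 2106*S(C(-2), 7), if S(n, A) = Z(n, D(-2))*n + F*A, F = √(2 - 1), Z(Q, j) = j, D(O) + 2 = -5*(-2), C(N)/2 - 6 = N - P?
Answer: -52650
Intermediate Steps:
C(N) = 2*N (C(N) = 12 + 2*(N - 1*6) = 12 + 2*(N - 6) = 12 + 2*(-6 + N) = 12 + (-12 + 2*N) = 2*N)
D(O) = 8 (D(O) = -2 - 5*(-2) = -2 + 10 = 8)
F = 1 (F = √1 = 1)
S(n, A) = A + 8*n (S(n, A) = 8*n + 1*A = 8*n + A = A + 8*n)
2106*S(C(-2), 7) = 2106*(7 + 8*(2*(-2))) = 2106*(7 + 8*(-4)) = 2106*(7 - 32) = 2106*(-25) = -52650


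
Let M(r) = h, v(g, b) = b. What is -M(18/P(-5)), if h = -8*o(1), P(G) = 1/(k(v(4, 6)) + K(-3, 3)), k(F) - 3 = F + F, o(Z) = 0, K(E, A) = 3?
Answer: 0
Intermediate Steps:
k(F) = 3 + 2*F (k(F) = 3 + (F + F) = 3 + 2*F)
P(G) = 1/18 (P(G) = 1/((3 + 2*6) + 3) = 1/((3 + 12) + 3) = 1/(15 + 3) = 1/18)
h = 0 (h = -8*0 = 0)
M(r) = 0
-M(18/P(-5)) = -1*0 = 0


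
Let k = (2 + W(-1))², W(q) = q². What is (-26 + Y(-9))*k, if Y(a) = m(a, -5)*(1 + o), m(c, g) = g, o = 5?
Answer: -504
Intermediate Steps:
k = 9 (k = (2 + (-1)²)² = (2 + 1)² = 3² = 9)
Y(a) = -30 (Y(a) = -5*(1 + 5) = -5*6 = -30)
(-26 + Y(-9))*k = (-26 - 30)*9 = -56*9 = -504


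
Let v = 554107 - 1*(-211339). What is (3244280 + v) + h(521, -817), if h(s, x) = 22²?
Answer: 4010210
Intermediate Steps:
v = 765446 (v = 554107 + 211339 = 765446)
h(s, x) = 484
(3244280 + v) + h(521, -817) = (3244280 + 765446) + 484 = 4009726 + 484 = 4010210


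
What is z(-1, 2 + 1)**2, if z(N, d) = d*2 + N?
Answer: 25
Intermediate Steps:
z(N, d) = N + 2*d (z(N, d) = 2*d + N = N + 2*d)
z(-1, 2 + 1)**2 = (-1 + 2*(2 + 1))**2 = (-1 + 2*3)**2 = (-1 + 6)**2 = 5**2 = 25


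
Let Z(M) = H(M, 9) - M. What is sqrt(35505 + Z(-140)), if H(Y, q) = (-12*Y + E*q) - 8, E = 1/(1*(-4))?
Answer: sqrt(149259)/2 ≈ 193.17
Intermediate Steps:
E = -1/4 (E = 1/(-4) = -1/4 ≈ -0.25000)
H(Y, q) = -8 - 12*Y - q/4 (H(Y, q) = (-12*Y - q/4) - 8 = -8 - 12*Y - q/4)
Z(M) = -41/4 - 13*M (Z(M) = (-8 - 12*M - 1/4*9) - M = (-8 - 12*M - 9/4) - M = (-41/4 - 12*M) - M = -41/4 - 13*M)
sqrt(35505 + Z(-140)) = sqrt(35505 + (-41/4 - 13*(-140))) = sqrt(35505 + (-41/4 + 1820)) = sqrt(35505 + 7239/4) = sqrt(149259/4) = sqrt(149259)/2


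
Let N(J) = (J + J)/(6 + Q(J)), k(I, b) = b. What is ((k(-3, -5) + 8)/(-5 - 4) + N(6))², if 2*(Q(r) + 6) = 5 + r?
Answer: 3721/1089 ≈ 3.4169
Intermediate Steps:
Q(r) = -7/2 + r/2 (Q(r) = -6 + (5 + r)/2 = -6 + (5/2 + r/2) = -7/2 + r/2)
N(J) = 2*J/(5/2 + J/2) (N(J) = (J + J)/(6 + (-7/2 + J/2)) = (2*J)/(5/2 + J/2) = 2*J/(5/2 + J/2))
((k(-3, -5) + 8)/(-5 - 4) + N(6))² = ((-5 + 8)/(-5 - 4) + 4*6/(5 + 6))² = (3/(-9) + 4*6/11)² = (3*(-⅑) + 4*6*(1/11))² = (-⅓ + 24/11)² = (61/33)² = 3721/1089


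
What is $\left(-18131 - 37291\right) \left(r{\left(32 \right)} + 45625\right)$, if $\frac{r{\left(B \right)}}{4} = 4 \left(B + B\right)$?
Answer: $-2585380878$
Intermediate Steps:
$r{\left(B \right)} = 32 B$ ($r{\left(B \right)} = 4 \cdot 4 \left(B + B\right) = 4 \cdot 4 \cdot 2 B = 4 \cdot 8 B = 32 B$)
$\left(-18131 - 37291\right) \left(r{\left(32 \right)} + 45625\right) = \left(-18131 - 37291\right) \left(32 \cdot 32 + 45625\right) = - 55422 \left(1024 + 45625\right) = \left(-55422\right) 46649 = -2585380878$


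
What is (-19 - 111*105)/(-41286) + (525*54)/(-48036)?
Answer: -50807153/165267858 ≈ -0.30742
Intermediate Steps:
(-19 - 111*105)/(-41286) + (525*54)/(-48036) = (-19 - 11655)*(-1/41286) + 28350*(-1/48036) = -11674*(-1/41286) - 4725/8006 = 5837/20643 - 4725/8006 = -50807153/165267858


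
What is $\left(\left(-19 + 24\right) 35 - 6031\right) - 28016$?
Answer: $-33872$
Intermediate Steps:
$\left(\left(-19 + 24\right) 35 - 6031\right) - 28016 = \left(5 \cdot 35 - 6031\right) - 28016 = \left(175 - 6031\right) - 28016 = -5856 - 28016 = -33872$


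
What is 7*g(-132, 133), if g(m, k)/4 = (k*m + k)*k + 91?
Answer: -64880704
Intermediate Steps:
g(m, k) = 364 + 4*k*(k + k*m) (g(m, k) = 4*((k*m + k)*k + 91) = 4*((k + k*m)*k + 91) = 4*(k*(k + k*m) + 91) = 4*(91 + k*(k + k*m)) = 364 + 4*k*(k + k*m))
7*g(-132, 133) = 7*(364 + 4*133**2 + 4*(-132)*133**2) = 7*(364 + 4*17689 + 4*(-132)*17689) = 7*(364 + 70756 - 9339792) = 7*(-9268672) = -64880704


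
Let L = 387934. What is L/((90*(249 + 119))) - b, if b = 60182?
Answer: -996419953/16560 ≈ -60170.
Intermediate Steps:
L/((90*(249 + 119))) - b = 387934/((90*(249 + 119))) - 1*60182 = 387934/((90*368)) - 60182 = 387934/33120 - 60182 = 387934*(1/33120) - 60182 = 193967/16560 - 60182 = -996419953/16560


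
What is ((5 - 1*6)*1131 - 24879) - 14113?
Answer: -40123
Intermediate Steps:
((5 - 1*6)*1131 - 24879) - 14113 = ((5 - 6)*1131 - 24879) - 14113 = (-1*1131 - 24879) - 14113 = (-1131 - 24879) - 14113 = -26010 - 14113 = -40123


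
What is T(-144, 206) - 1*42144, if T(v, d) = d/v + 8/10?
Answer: -15172067/360 ≈ -42145.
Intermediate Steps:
T(v, d) = ⅘ + d/v (T(v, d) = d/v + 8*(⅒) = d/v + ⅘ = ⅘ + d/v)
T(-144, 206) - 1*42144 = (⅘ + 206/(-144)) - 1*42144 = (⅘ + 206*(-1/144)) - 42144 = (⅘ - 103/72) - 42144 = -227/360 - 42144 = -15172067/360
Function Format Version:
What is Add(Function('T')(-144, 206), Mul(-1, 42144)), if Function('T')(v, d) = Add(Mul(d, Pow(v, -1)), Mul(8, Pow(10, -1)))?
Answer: Rational(-15172067, 360) ≈ -42145.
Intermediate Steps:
Function('T')(v, d) = Add(Rational(4, 5), Mul(d, Pow(v, -1))) (Function('T')(v, d) = Add(Mul(d, Pow(v, -1)), Mul(8, Rational(1, 10))) = Add(Mul(d, Pow(v, -1)), Rational(4, 5)) = Add(Rational(4, 5), Mul(d, Pow(v, -1))))
Add(Function('T')(-144, 206), Mul(-1, 42144)) = Add(Add(Rational(4, 5), Mul(206, Pow(-144, -1))), Mul(-1, 42144)) = Add(Add(Rational(4, 5), Mul(206, Rational(-1, 144))), -42144) = Add(Add(Rational(4, 5), Rational(-103, 72)), -42144) = Add(Rational(-227, 360), -42144) = Rational(-15172067, 360)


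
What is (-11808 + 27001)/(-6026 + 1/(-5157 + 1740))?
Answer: -51914481/20590843 ≈ -2.5212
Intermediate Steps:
(-11808 + 27001)/(-6026 + 1/(-5157 + 1740)) = 15193/(-6026 + 1/(-3417)) = 15193/(-6026 - 1/3417) = 15193/(-20590843/3417) = 15193*(-3417/20590843) = -51914481/20590843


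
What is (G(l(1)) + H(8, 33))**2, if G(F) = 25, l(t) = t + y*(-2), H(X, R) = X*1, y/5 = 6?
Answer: 1089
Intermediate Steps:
y = 30 (y = 5*6 = 30)
H(X, R) = X
l(t) = -60 + t (l(t) = t + 30*(-2) = t - 60 = -60 + t)
(G(l(1)) + H(8, 33))**2 = (25 + 8)**2 = 33**2 = 1089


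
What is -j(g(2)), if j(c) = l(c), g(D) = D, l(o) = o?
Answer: -2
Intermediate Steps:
j(c) = c
-j(g(2)) = -1*2 = -2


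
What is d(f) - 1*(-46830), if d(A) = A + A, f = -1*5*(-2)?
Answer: 46850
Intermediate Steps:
f = 10 (f = -5*(-2) = 10)
d(A) = 2*A
d(f) - 1*(-46830) = 2*10 - 1*(-46830) = 20 + 46830 = 46850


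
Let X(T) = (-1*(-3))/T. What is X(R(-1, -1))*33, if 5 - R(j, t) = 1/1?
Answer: 99/4 ≈ 24.750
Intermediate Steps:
R(j, t) = 4 (R(j, t) = 5 - 1/1 = 5 - 1*1 = 5 - 1 = 4)
X(T) = 3/T
X(R(-1, -1))*33 = (3/4)*33 = (3*(¼))*33 = (¾)*33 = 99/4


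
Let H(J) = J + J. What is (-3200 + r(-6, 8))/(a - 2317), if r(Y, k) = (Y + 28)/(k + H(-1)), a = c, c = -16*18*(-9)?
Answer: -9589/825 ≈ -11.623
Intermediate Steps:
H(J) = 2*J
c = 2592 (c = -288*(-9) = 2592)
a = 2592
r(Y, k) = (28 + Y)/(-2 + k) (r(Y, k) = (Y + 28)/(k + 2*(-1)) = (28 + Y)/(k - 2) = (28 + Y)/(-2 + k))
(-3200 + r(-6, 8))/(a - 2317) = (-3200 + (28 - 6)/(-2 + 8))/(2592 - 2317) = (-3200 + 22/6)/275 = (-3200 + (⅙)*22)*(1/275) = (-3200 + 11/3)*(1/275) = -9589/3*1/275 = -9589/825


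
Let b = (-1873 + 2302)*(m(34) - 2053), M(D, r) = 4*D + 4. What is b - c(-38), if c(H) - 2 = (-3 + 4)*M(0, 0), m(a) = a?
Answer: -866157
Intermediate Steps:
M(D, r) = 4 + 4*D
b = -866151 (b = (-1873 + 2302)*(34 - 2053) = 429*(-2019) = -866151)
c(H) = 6 (c(H) = 2 + (-3 + 4)*(4 + 4*0) = 2 + 1*(4 + 0) = 2 + 1*4 = 2 + 4 = 6)
b - c(-38) = -866151 - 1*6 = -866151 - 6 = -866157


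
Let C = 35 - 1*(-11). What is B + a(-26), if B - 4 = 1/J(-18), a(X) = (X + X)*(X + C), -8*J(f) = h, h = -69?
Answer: -71476/69 ≈ -1035.9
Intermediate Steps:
C = 46 (C = 35 + 11 = 46)
J(f) = 69/8 (J(f) = -⅛*(-69) = 69/8)
a(X) = 2*X*(46 + X) (a(X) = (X + X)*(X + 46) = (2*X)*(46 + X) = 2*X*(46 + X))
B = 284/69 (B = 4 + 1/(69/8) = 4 + 8/69 = 284/69 ≈ 4.1159)
B + a(-26) = 284/69 + 2*(-26)*(46 - 26) = 284/69 + 2*(-26)*20 = 284/69 - 1040 = -71476/69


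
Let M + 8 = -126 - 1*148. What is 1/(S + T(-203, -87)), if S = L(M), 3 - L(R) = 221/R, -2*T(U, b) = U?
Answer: 141/14845 ≈ 0.0094981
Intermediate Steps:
M = -282 (M = -8 + (-126 - 1*148) = -8 + (-126 - 148) = -8 - 274 = -282)
T(U, b) = -U/2
L(R) = 3 - 221/R
S = 1067/282 (S = 3 - 221/(-282) = 3 - 221*(-1/282) = 3 + 221/282 = 1067/282 ≈ 3.7837)
1/(S + T(-203, -87)) = 1/(1067/282 - ½*(-203)) = 1/(1067/282 + 203/2) = 1/(14845/141) = 141/14845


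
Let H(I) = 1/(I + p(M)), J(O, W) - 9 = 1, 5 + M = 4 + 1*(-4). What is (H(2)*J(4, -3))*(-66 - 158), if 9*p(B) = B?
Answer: -20160/13 ≈ -1550.8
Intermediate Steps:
M = -5 (M = -5 + (4 + 1*(-4)) = -5 + (4 - 4) = -5 + 0 = -5)
J(O, W) = 10 (J(O, W) = 9 + 1 = 10)
p(B) = B/9
H(I) = 1/(-5/9 + I) (H(I) = 1/(I + (⅑)*(-5)) = 1/(I - 5/9) = 1/(-5/9 + I))
(H(2)*J(4, -3))*(-66 - 158) = ((9/(-5 + 9*2))*10)*(-66 - 158) = ((9/(-5 + 18))*10)*(-224) = ((9/13)*10)*(-224) = (90/13)*(-224) = -20160/13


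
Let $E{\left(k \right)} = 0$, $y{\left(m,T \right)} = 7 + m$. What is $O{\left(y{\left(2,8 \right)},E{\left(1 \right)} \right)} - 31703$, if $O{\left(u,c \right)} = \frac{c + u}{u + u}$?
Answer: $- \frac{63405}{2} \approx -31703.0$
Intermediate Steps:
$O{\left(u,c \right)} = \frac{c + u}{2 u}$
$O{\left(y{\left(2,8 \right)},E{\left(1 \right)} \right)} - 31703 = \frac{0 + \left(7 + 2\right)}{2 \left(7 + 2\right)} - 31703 = \frac{0 + 9}{2 \cdot 9} - 31703 = \frac{1}{2} \cdot \frac{1}{9} \cdot 9 - 31703 = \frac{1}{2} - 31703 = - \frac{63405}{2}$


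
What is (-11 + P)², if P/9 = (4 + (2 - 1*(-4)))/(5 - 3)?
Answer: 1156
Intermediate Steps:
P = 45 (P = 9*((4 + (2 - 1*(-4)))/(5 - 3)) = 9*((4 + (2 + 4))/2) = 9*((4 + 6)*(½)) = 9*(10*(½)) = 9*5 = 45)
(-11 + P)² = (-11 + 45)² = 34² = 1156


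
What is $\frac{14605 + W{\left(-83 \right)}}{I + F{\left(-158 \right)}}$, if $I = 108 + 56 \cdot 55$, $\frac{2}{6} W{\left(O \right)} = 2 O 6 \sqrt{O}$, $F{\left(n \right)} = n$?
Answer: $\frac{2921}{606} - \frac{498 i \sqrt{83}}{505} \approx 4.8201 - 8.9841 i$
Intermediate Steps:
$W{\left(O \right)} = 36 O^{\frac{3}{2}}$ ($W{\left(O \right)} = 3 \cdot 2 O 6 \sqrt{O} = 3 \cdot 12 O \sqrt{O} = 3 \cdot 12 O^{\frac{3}{2}} = 36 O^{\frac{3}{2}}$)
$I = 3188$ ($I = 108 + 3080 = 3188$)
$\frac{14605 + W{\left(-83 \right)}}{I + F{\left(-158 \right)}} = \frac{14605 + 36 \left(-83\right)^{\frac{3}{2}}}{3188 - 158} = \frac{14605 + 36 \left(- 83 i \sqrt{83}\right)}{3030} = \left(14605 - 2988 i \sqrt{83}\right) \frac{1}{3030} = \frac{2921}{606} - \frac{498 i \sqrt{83}}{505}$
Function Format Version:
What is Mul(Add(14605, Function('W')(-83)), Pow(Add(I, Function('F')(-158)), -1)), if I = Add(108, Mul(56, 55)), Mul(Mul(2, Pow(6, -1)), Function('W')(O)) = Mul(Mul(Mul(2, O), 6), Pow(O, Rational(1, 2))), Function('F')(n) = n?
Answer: Add(Rational(2921, 606), Mul(Rational(-498, 505), I, Pow(83, Rational(1, 2)))) ≈ Add(4.8201, Mul(-8.9841, I))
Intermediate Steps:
Function('W')(O) = Mul(36, Pow(O, Rational(3, 2))) (Function('W')(O) = Mul(3, Mul(Mul(Mul(2, O), 6), Pow(O, Rational(1, 2)))) = Mul(3, Mul(Mul(12, O), Pow(O, Rational(1, 2)))) = Mul(3, Mul(12, Pow(O, Rational(3, 2)))) = Mul(36, Pow(O, Rational(3, 2))))
I = 3188 (I = Add(108, 3080) = 3188)
Mul(Add(14605, Function('W')(-83)), Pow(Add(I, Function('F')(-158)), -1)) = Mul(Add(14605, Mul(36, Pow(-83, Rational(3, 2)))), Pow(Add(3188, -158), -1)) = Mul(Add(14605, Mul(36, Mul(-83, I, Pow(83, Rational(1, 2))))), Pow(3030, -1)) = Mul(Add(14605, Mul(-2988, I, Pow(83, Rational(1, 2)))), Rational(1, 3030)) = Add(Rational(2921, 606), Mul(Rational(-498, 505), I, Pow(83, Rational(1, 2))))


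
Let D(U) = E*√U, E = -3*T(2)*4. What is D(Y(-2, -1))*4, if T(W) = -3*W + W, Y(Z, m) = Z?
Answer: 192*I*√2 ≈ 271.53*I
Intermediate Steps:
T(W) = -2*W
E = 48 (E = -(-6)*2*4 = -3*(-4)*4 = 12*4 = 48)
D(U) = 48*√U
D(Y(-2, -1))*4 = (48*√(-2))*4 = (48*(I*√2))*4 = (48*I*√2)*4 = 192*I*√2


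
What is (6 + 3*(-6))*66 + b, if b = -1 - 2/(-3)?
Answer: -2377/3 ≈ -792.33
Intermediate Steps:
b = -1/3 (b = -1 - 1/3*(-2) = -1 + 2/3 = -1/3 ≈ -0.33333)
(6 + 3*(-6))*66 + b = (6 + 3*(-6))*66 - 1/3 = (6 - 18)*66 - 1/3 = -12*66 - 1/3 = -792 - 1/3 = -2377/3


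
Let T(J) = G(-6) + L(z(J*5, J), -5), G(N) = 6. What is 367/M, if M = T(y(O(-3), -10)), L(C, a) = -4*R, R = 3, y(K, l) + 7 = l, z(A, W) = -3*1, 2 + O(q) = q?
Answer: -367/6 ≈ -61.167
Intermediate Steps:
O(q) = -2 + q
z(A, W) = -3
y(K, l) = -7 + l
L(C, a) = -12 (L(C, a) = -4*3 = -12)
T(J) = -6 (T(J) = 6 - 12 = -6)
M = -6
367/M = 367/(-6) = 367*(-1/6) = -367/6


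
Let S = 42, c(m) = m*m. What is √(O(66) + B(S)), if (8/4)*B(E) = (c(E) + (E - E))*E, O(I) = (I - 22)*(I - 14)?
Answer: 2*√9833 ≈ 198.32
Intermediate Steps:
O(I) = (-22 + I)*(-14 + I)
c(m) = m²
B(E) = E³/2 (B(E) = ((E² + (E - E))*E)/2 = ((E² + 0)*E)/2 = (E²*E)/2 = E³/2)
√(O(66) + B(S)) = √((308 + 66² - 36*66) + (½)*42³) = √((308 + 4356 - 2376) + (½)*74088) = √(2288 + 37044) = √39332 = 2*√9833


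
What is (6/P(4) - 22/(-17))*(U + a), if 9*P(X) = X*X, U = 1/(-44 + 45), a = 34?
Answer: 22225/136 ≈ 163.42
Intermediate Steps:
U = 1 (U = 1/1 = 1)
P(X) = X²/9 (P(X) = (X*X)/9 = X²/9)
(6/P(4) - 22/(-17))*(U + a) = (6/(((⅑)*4²)) - 22/(-17))*(1 + 34) = (6/(((⅑)*16)) - 22*(-1/17))*35 = (6/(16/9) + 22/17)*35 = (6*(9/16) + 22/17)*35 = (27/8 + 22/17)*35 = (635/136)*35 = 22225/136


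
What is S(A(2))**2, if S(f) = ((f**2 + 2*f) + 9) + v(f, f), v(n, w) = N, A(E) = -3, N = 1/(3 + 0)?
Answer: 1369/9 ≈ 152.11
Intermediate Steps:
N = 1/3 ≈ 0.33333
v(n, w) = 1/3
S(f) = 28/3 + f**2 + 2*f (S(f) = ((f**2 + 2*f) + 9) + 1/3 = (9 + f**2 + 2*f) + 1/3 = 28/3 + f**2 + 2*f)
S(A(2))**2 = (28/3 + (-3)**2 + 2*(-3))**2 = (28/3 + 9 - 6)**2 = (37/3)**2 = 1369/9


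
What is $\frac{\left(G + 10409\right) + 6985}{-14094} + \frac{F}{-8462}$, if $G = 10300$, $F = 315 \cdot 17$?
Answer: $- \frac{154909999}{59631714} \approx -2.5978$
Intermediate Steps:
$F = 5355$
$\frac{\left(G + 10409\right) + 6985}{-14094} + \frac{F}{-8462} = \frac{\left(10300 + 10409\right) + 6985}{-14094} + \frac{5355}{-8462} = \left(20709 + 6985\right) \left(- \frac{1}{14094}\right) + 5355 \left(- \frac{1}{8462}\right) = 27694 \left(- \frac{1}{14094}\right) - \frac{5355}{8462} = - \frac{13847}{7047} - \frac{5355}{8462} = - \frac{154909999}{59631714}$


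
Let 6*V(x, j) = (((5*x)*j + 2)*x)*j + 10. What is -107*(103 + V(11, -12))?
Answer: -4680394/3 ≈ -1.5601e+6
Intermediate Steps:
V(x, j) = 5/3 + j*x*(2 + 5*j*x)/6 (V(x, j) = ((((5*x)*j + 2)*x)*j + 10)/6 = (((5*j*x + 2)*x)*j + 10)/6 = (((2 + 5*j*x)*x)*j + 10)/6 = ((x*(2 + 5*j*x))*j + 10)/6 = (j*x*(2 + 5*j*x) + 10)/6 = (10 + j*x*(2 + 5*j*x))/6 = 5/3 + j*x*(2 + 5*j*x)/6)
-107*(103 + V(11, -12)) = -107*(103 + (5/3 + (⅓)*(-12)*11 + (⅚)*(-12)²*11²)) = -107*(103 + (5/3 - 44 + (⅚)*144*121)) = -107*(103 + (5/3 - 44 + 14520)) = -107*(103 + 43433/3) = -107*43742/3 = -4680394/3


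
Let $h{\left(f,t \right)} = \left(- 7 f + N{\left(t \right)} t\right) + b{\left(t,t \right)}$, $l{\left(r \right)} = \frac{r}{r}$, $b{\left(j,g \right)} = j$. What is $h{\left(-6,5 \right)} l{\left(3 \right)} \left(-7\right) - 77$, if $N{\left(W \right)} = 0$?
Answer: $-406$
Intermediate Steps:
$l{\left(r \right)} = 1$
$h{\left(f,t \right)} = t - 7 f$ ($h{\left(f,t \right)} = \left(- 7 f + 0 t\right) + t = \left(- 7 f + 0\right) + t = - 7 f + t = t - 7 f$)
$h{\left(-6,5 \right)} l{\left(3 \right)} \left(-7\right) - 77 = \left(5 - -42\right) 1 \left(-7\right) - 77 = \left(5 + 42\right) \left(-7\right) - 77 = 47 \left(-7\right) - 77 = -329 - 77 = -406$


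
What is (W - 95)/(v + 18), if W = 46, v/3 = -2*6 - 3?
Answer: 49/27 ≈ 1.8148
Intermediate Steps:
v = -45 (v = 3*(-2*6 - 3) = 3*(-12 - 3) = 3*(-15) = -45)
(W - 95)/(v + 18) = (46 - 95)/(-45 + 18) = -49/(-27) = -49*(-1/27) = 49/27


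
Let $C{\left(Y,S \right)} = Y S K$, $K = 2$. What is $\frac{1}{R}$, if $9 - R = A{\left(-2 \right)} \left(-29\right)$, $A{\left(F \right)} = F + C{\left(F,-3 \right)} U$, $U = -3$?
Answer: $- \frac{1}{1093} \approx -0.00091491$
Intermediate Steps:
$C{\left(Y,S \right)} = 2 S Y$ ($C{\left(Y,S \right)} = Y S 2 = S Y 2 = 2 S Y$)
$A{\left(F \right)} = 19 F$ ($A{\left(F \right)} = F + 2 \left(-3\right) F \left(-3\right) = F + - 6 F \left(-3\right) = F + 18 F = 19 F$)
$R = -1093$ ($R = 9 - 19 \left(-2\right) \left(-29\right) = 9 - \left(-38\right) \left(-29\right) = 9 - 1102 = -1093$)
$\frac{1}{R} = \frac{1}{-1093} = - \frac{1}{1093}$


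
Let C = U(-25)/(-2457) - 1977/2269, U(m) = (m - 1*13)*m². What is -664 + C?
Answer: -3652724251/5574933 ≈ -655.21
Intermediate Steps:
U(m) = m²*(-13 + m) (U(m) = (m - 13)*m² = (-13 + m)*m² = m²*(-13 + m))
C = 49031261/5574933 (C = ((-25)²*(-13 - 25))/(-2457) - 1977/2269 = (625*(-38))*(-1/2457) - 1977*1/2269 = -23750*(-1/2457) - 1977/2269 = 23750/2457 - 1977/2269 = 49031261/5574933 ≈ 8.7950)
-664 + C = -664 + 49031261/5574933 = -3652724251/5574933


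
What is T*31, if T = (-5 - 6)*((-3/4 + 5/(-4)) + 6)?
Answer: -1364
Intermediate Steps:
T = -44 (T = -11*((-3*¼ + 5*(-¼)) + 6) = -11*((-¾ - 5/4) + 6) = -11*(-2 + 6) = -11*4 = -44)
T*31 = -44*31 = -1364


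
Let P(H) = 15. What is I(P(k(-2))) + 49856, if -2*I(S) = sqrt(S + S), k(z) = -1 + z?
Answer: 49856 - sqrt(30)/2 ≈ 49853.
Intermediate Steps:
I(S) = -sqrt(2)*sqrt(S)/2 (I(S) = -sqrt(S + S)/2 = -sqrt(2)*sqrt(S)/2)
I(P(k(-2))) + 49856 = -sqrt(2)*sqrt(15)/2 + 49856 = -sqrt(30)/2 + 49856 = 49856 - sqrt(30)/2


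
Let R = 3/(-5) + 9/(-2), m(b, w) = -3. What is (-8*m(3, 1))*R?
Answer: -612/5 ≈ -122.40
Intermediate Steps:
R = -51/10 (R = 3*(-1/5) + 9*(-1/2) = -3/5 - 9/2 = -51/10 ≈ -5.1000)
(-8*m(3, 1))*R = -8*(-3)*(-51/10) = 24*(-51/10) = -612/5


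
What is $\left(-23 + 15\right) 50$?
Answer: $-400$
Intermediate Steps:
$\left(-23 + 15\right) 50 = \left(-8\right) 50 = -400$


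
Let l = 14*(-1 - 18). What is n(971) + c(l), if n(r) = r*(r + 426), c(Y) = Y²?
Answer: 1427243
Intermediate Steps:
l = -266 (l = 14*(-19) = -266)
n(r) = r*(426 + r)
n(971) + c(l) = 971*(426 + 971) + (-266)² = 971*1397 + 70756 = 1356487 + 70756 = 1427243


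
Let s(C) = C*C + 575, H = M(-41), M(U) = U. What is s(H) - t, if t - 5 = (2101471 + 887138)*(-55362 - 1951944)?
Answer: 5999052779605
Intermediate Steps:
H = -41
t = -5999052777349 (t = 5 + (2101471 + 887138)*(-55362 - 1951944) = 5 + 2988609*(-2007306) = 5 - 5999052777354 = -5999052777349)
s(C) = 575 + C**2 (s(C) = C**2 + 575 = 575 + C**2)
s(H) - t = (575 + (-41)**2) - 1*(-5999052777349) = (575 + 1681) + 5999052777349 = 2256 + 5999052777349 = 5999052779605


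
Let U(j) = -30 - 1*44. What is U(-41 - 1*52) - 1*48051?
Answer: -48125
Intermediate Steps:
U(j) = -74 (U(j) = -30 - 44 = -74)
U(-41 - 1*52) - 1*48051 = -74 - 1*48051 = -74 - 48051 = -48125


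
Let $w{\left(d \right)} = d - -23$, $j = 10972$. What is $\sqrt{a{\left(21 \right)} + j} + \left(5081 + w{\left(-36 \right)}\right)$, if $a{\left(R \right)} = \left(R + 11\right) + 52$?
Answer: $5068 + 4 \sqrt{691} \approx 5173.1$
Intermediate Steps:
$a{\left(R \right)} = 63 + R$ ($a{\left(R \right)} = \left(11 + R\right) + 52 = 63 + R$)
$w{\left(d \right)} = 23 + d$ ($w{\left(d \right)} = d + 23 = 23 + d$)
$\sqrt{a{\left(21 \right)} + j} + \left(5081 + w{\left(-36 \right)}\right) = \sqrt{\left(63 + 21\right) + 10972} + \left(5081 + \left(23 - 36\right)\right) = \sqrt{84 + 10972} + \left(5081 - 13\right) = \sqrt{11056} + 5068 = 4 \sqrt{691} + 5068 = 5068 + 4 \sqrt{691}$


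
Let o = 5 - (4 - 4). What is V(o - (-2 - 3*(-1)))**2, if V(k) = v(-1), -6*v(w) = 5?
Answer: 25/36 ≈ 0.69444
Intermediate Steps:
v(w) = -5/6 (v(w) = -1/6*5 = -5/6)
o = 5 (o = 5 - 1*0 = 5 + 0 = 5)
V(k) = -5/6
V(o - (-2 - 3*(-1)))**2 = (-5/6)**2 = 25/36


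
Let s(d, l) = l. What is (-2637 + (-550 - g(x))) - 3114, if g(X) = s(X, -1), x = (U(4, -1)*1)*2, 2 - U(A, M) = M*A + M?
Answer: -6300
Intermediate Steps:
U(A, M) = 2 - M - A*M (U(A, M) = 2 - (M*A + M) = 2 - (A*M + M) = 2 - (M + A*M) = 2 + (-M - A*M) = 2 - M - A*M)
x = 14 (x = ((2 - 1*(-1) - 1*4*(-1))*1)*2 = ((2 + 1 + 4)*1)*2 = (7*1)*2 = 7*2 = 14)
g(X) = -1
(-2637 + (-550 - g(x))) - 3114 = (-2637 + (-550 - 1*(-1))) - 3114 = (-2637 + (-550 + 1)) - 3114 = (-2637 - 549) - 3114 = -3186 - 3114 = -6300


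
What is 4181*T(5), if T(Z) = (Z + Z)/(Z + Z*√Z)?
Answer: -4181/2 + 4181*√5/2 ≈ 2584.0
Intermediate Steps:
T(Z) = 2*Z/(Z + Z^(3/2)) (T(Z) = (2*Z)/(Z + Z^(3/2)) = 2*Z/(Z + Z^(3/2)))
4181*T(5) = 4181*(2*5/(5 + 5^(3/2))) = 4181*(2*5/(5 + 5*√5)) = 4181*(10/(5 + 5*√5)) = 41810/(5 + 5*√5)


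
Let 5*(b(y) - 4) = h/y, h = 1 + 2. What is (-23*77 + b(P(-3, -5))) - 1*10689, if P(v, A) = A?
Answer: -311403/25 ≈ -12456.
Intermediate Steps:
h = 3
b(y) = 4 + 3/(5*y) (b(y) = 4 + (3/y)/5 = 4 + 3/(5*y))
(-23*77 + b(P(-3, -5))) - 1*10689 = (-23*77 + (4 + (⅗)/(-5))) - 1*10689 = (-1771 + (4 + (⅗)*(-⅕))) - 10689 = (-1771 + (4 - 3/25)) - 10689 = (-1771 + 97/25) - 10689 = -44178/25 - 10689 = -311403/25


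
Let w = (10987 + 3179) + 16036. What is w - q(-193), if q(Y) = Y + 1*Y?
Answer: 30588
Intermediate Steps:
q(Y) = 2*Y (q(Y) = Y + Y = 2*Y)
w = 30202 (w = 14166 + 16036 = 30202)
w - q(-193) = 30202 - 2*(-193) = 30202 - 1*(-386) = 30202 + 386 = 30588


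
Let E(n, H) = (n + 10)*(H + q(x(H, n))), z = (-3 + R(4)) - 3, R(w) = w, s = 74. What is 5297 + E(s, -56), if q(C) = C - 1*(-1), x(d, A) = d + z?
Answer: -4195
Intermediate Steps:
z = -2 (z = (-3 + 4) - 3 = 1 - 3 = -2)
x(d, A) = -2 + d (x(d, A) = d - 2 = -2 + d)
q(C) = 1 + C (q(C) = C + 1 = 1 + C)
E(n, H) = (-1 + 2*H)*(10 + n) (E(n, H) = (n + 10)*(H + (1 + (-2 + H))) = (10 + n)*(H + (-1 + H)) = (10 + n)*(-1 + 2*H) = (-1 + 2*H)*(10 + n))
5297 + E(s, -56) = 5297 + (-10 - 1*74 + 20*(-56) + 2*(-56)*74) = 5297 + (-10 - 74 - 1120 - 8288) = 5297 - 9492 = -4195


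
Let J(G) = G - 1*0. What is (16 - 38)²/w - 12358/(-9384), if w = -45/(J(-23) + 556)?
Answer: -403375523/70380 ≈ -5731.4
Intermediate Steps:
J(G) = G (J(G) = G + 0 = G)
w = -45/533 (w = -45/(-23 + 556) = -45/533 ≈ -0.084428)
(16 - 38)²/w - 12358/(-9384) = (16 - 38)²/(-45/533) - 12358/(-9384) = (-22)²*(-533/45) - 12358*(-1/9384) = 484*(-533/45) + 6179/4692 = -257972/45 + 6179/4692 = -403375523/70380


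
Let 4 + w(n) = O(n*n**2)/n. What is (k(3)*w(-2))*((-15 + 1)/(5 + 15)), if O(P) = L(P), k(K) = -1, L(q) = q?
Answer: 0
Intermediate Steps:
O(P) = P
w(n) = -4 + n**2 (w(n) = -4 + (n*n**2)/n = -4 + n**3/n = -4 + n**2)
(k(3)*w(-2))*((-15 + 1)/(5 + 15)) = (-(-4 + (-2)**2))*((-15 + 1)/(5 + 15)) = (-(-4 + 4))*(-14/20) = (-1*0)*(-14*1/20) = 0*(-7/10) = 0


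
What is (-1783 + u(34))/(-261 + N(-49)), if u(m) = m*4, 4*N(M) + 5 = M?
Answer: 6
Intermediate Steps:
N(M) = -5/4 + M/4
u(m) = 4*m
(-1783 + u(34))/(-261 + N(-49)) = (-1783 + 4*34)/(-261 + (-5/4 + (1/4)*(-49))) = (-1783 + 136)/(-261 + (-5/4 - 49/4)) = -1647/(-261 - 27/2) = -1647/(-549/2) = -1647*(-2/549) = 6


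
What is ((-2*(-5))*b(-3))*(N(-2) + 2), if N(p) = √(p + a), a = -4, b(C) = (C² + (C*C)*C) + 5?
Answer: -260 - 130*I*√6 ≈ -260.0 - 318.43*I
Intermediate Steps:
b(C) = 5 + C² + C³ (b(C) = (C² + C²*C) + 5 = (C² + C³) + 5 = 5 + C² + C³)
N(p) = √(-4 + p) (N(p) = √(p - 4) = √(-4 + p))
((-2*(-5))*b(-3))*(N(-2) + 2) = ((-2*(-5))*(5 + (-3)² + (-3)³))*(√(-4 - 2) + 2) = (10*(5 + 9 - 27))*(√(-6) + 2) = (10*(-13))*(I*√6 + 2) = -130*(2 + I*√6) = -260 - 130*I*√6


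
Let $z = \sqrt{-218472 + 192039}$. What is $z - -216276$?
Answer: $216276 + 3 i \sqrt{2937} \approx 2.1628 \cdot 10^{5} + 162.58 i$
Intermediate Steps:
$z = 3 i \sqrt{2937}$ ($z = \sqrt{-26433} = 3 i \sqrt{2937} \approx 162.58 i$)
$z - -216276 = 3 i \sqrt{2937} - -216276 = 3 i \sqrt{2937} + 216276 = 216276 + 3 i \sqrt{2937}$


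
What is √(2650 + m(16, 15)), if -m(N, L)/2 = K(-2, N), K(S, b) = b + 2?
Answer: √2614 ≈ 51.127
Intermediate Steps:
K(S, b) = 2 + b
m(N, L) = -4 - 2*N (m(N, L) = -2*(2 + N) = -4 - 2*N)
√(2650 + m(16, 15)) = √(2650 + (-4 - 2*16)) = √(2650 + (-4 - 32)) = √(2650 - 36) = √2614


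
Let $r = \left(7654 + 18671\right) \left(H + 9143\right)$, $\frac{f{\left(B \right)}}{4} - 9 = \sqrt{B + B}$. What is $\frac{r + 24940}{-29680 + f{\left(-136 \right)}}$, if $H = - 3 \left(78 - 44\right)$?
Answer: $- \frac{1764034882915}{219692772} - \frac{238029265 i \sqrt{17}}{54923193} \approx -8029.6 - 17.869 i$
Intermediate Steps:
$H = -102$ ($H = \left(-3\right) 34 = -102$)
$f{\left(B \right)} = 36 + 4 \sqrt{2} \sqrt{B}$ ($f{\left(B \right)} = 36 + 4 \sqrt{B + B} = 36 + 4 \sqrt{2 B} = 36 + 4 \sqrt{2} \sqrt{B}$)
$r = 238004325$ ($r = \left(7654 + 18671\right) \left(-102 + 9143\right) = 26325 \cdot 9041 = 238004325$)
$\frac{r + 24940}{-29680 + f{\left(-136 \right)}} = \frac{238004325 + 24940}{-29680 + \left(36 + 4 \sqrt{2} \sqrt{-136}\right)} = \frac{238029265}{-29680 + \left(36 + 4 \sqrt{2} \cdot 2 i \sqrt{34}\right)} = \frac{238029265}{-29680 + \left(36 + 16 i \sqrt{17}\right)} = \frac{238029265}{-29644 + 16 i \sqrt{17}}$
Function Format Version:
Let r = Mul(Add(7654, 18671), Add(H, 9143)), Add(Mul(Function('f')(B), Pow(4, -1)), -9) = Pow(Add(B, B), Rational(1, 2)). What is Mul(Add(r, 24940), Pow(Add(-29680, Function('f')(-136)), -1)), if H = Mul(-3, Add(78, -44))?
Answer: Add(Rational(-1764034882915, 219692772), Mul(Rational(-238029265, 54923193), I, Pow(17, Rational(1, 2)))) ≈ Add(-8029.6, Mul(-17.869, I))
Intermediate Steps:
H = -102 (H = Mul(-3, 34) = -102)
Function('f')(B) = Add(36, Mul(4, Pow(2, Rational(1, 2)), Pow(B, Rational(1, 2)))) (Function('f')(B) = Add(36, Mul(4, Pow(Add(B, B), Rational(1, 2)))) = Add(36, Mul(4, Pow(Mul(2, B), Rational(1, 2)))) = Add(36, Mul(4, Mul(Pow(2, Rational(1, 2)), Pow(B, Rational(1, 2))))) = Add(36, Mul(4, Pow(2, Rational(1, 2)), Pow(B, Rational(1, 2)))))
r = 238004325 (r = Mul(Add(7654, 18671), Add(-102, 9143)) = Mul(26325, 9041) = 238004325)
Mul(Add(r, 24940), Pow(Add(-29680, Function('f')(-136)), -1)) = Mul(Add(238004325, 24940), Pow(Add(-29680, Add(36, Mul(4, Pow(2, Rational(1, 2)), Pow(-136, Rational(1, 2))))), -1)) = Mul(238029265, Pow(Add(-29680, Add(36, Mul(4, Pow(2, Rational(1, 2)), Mul(2, I, Pow(34, Rational(1, 2)))))), -1)) = Mul(238029265, Pow(Add(-29680, Add(36, Mul(16, I, Pow(17, Rational(1, 2))))), -1)) = Mul(238029265, Pow(Add(-29644, Mul(16, I, Pow(17, Rational(1, 2)))), -1))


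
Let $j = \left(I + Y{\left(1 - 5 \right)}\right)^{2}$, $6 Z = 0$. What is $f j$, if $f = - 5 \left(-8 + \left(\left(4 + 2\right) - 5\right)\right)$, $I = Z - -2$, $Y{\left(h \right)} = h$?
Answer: $140$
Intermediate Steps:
$Z = 0$ ($Z = \frac{1}{6} \cdot 0 = 0$)
$I = 2$ ($I = 0 - -2 = 0 + 2 = 2$)
$f = 35$ ($f = - 5 \left(-8 + \left(6 - 5\right)\right) = - 5 \left(-8 + 1\right) = \left(-5\right) \left(-7\right) = 35$)
$j = 4$ ($j = \left(2 + \left(1 - 5\right)\right)^{2} = \left(2 - 4\right)^{2} = \left(-2\right)^{2} = 4$)
$f j = 35 \cdot 4 = 140$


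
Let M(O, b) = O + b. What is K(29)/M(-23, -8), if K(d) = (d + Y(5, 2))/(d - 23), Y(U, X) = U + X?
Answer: -6/31 ≈ -0.19355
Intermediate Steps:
K(d) = (7 + d)/(-23 + d) (K(d) = (d + (5 + 2))/(d - 23) = (d + 7)/(-23 + d) = (7 + d)/(-23 + d))
K(29)/M(-23, -8) = ((7 + 29)/(-23 + 29))/(-23 - 8) = (36/6)/(-31) = ((⅙)*36)*(-1/31) = 6*(-1/31) = -6/31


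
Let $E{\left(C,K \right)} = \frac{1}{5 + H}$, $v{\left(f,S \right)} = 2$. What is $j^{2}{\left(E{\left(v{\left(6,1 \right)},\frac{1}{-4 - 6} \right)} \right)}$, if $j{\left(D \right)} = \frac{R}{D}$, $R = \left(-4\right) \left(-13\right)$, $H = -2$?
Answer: $24336$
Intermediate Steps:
$E{\left(C,K \right)} = \frac{1}{3}$ ($E{\left(C,K \right)} = \frac{1}{5 - 2} = \frac{1}{3}$)
$R = 52$
$j{\left(D \right)} = \frac{52}{D}$
$j^{2}{\left(E{\left(v{\left(6,1 \right)},\frac{1}{-4 - 6} \right)} \right)} = \left(52 \frac{1}{\frac{1}{3}}\right)^{2} = \left(52 \cdot 3\right)^{2} = 156^{2} = 24336$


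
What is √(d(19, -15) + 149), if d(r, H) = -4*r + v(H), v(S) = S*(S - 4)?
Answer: √358 ≈ 18.921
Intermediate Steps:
v(S) = S*(-4 + S)
d(r, H) = -4*r + H*(-4 + H)
√(d(19, -15) + 149) = √((-4*19 - 15*(-4 - 15)) + 149) = √((-76 - 15*(-19)) + 149) = √((-76 + 285) + 149) = √(209 + 149) = √358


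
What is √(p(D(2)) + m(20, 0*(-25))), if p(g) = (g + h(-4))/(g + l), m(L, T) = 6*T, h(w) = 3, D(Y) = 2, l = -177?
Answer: I*√35/35 ≈ 0.16903*I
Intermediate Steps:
p(g) = (3 + g)/(-177 + g) (p(g) = (g + 3)/(g - 177) = (3 + g)/(-177 + g))
√(p(D(2)) + m(20, 0*(-25))) = √((3 + 2)/(-177 + 2) + 6*(0*(-25))) = √(5/(-175) + 6*0) = √(-1/175*5 + 0) = √(-1/35 + 0) = √(-1/35) = I*√35/35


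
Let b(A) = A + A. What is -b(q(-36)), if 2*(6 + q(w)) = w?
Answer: 48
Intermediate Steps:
q(w) = -6 + w/2
b(A) = 2*A
-b(q(-36)) = -2*(-6 + (½)*(-36)) = -2*(-6 - 18) = -2*(-24) = -1*(-48) = 48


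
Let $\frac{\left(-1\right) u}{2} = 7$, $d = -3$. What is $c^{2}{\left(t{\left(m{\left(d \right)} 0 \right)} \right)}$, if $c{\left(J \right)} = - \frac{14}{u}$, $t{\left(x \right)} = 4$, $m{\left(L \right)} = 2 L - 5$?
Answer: $1$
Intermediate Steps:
$u = -14$ ($u = \left(-2\right) 7 = -14$)
$m{\left(L \right)} = -5 + 2 L$
$c{\left(J \right)} = 1$ ($c{\left(J \right)} = - \frac{14}{-14} = \left(-14\right) \left(- \frac{1}{14}\right) = 1$)
$c^{2}{\left(t{\left(m{\left(d \right)} 0 \right)} \right)} = 1^{2} = 1$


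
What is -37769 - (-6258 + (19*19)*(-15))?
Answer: -26096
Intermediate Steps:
-37769 - (-6258 + (19*19)*(-15)) = -37769 - (-6258 + 361*(-15)) = -37769 - (-6258 - 5415) = -37769 - 1*(-11673) = -37769 + 11673 = -26096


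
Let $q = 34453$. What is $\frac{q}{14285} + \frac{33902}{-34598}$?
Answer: $\frac{353857412}{247116215} \approx 1.4319$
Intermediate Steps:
$\frac{q}{14285} + \frac{33902}{-34598} = \frac{34453}{14285} + \frac{33902}{-34598} = 34453 \cdot \frac{1}{14285} + 33902 \left(- \frac{1}{34598}\right) = \frac{34453}{14285} - \frac{16951}{17299} = \frac{353857412}{247116215}$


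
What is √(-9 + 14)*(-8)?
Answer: -8*√5 ≈ -17.889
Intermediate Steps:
√(-9 + 14)*(-8) = √5*(-8) = -8*√5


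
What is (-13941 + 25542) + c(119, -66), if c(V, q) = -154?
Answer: 11447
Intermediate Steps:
(-13941 + 25542) + c(119, -66) = (-13941 + 25542) - 154 = 11601 - 154 = 11447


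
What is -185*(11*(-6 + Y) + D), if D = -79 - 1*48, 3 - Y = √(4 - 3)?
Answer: 31635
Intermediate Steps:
Y = 2 (Y = 3 - √(4 - 3) = 3 - √1 = 3 - 1*1 = 3 - 1 = 2)
D = -127 (D = -79 - 48 = -127)
-185*(11*(-6 + Y) + D) = -185*(11*(-6 + 2) - 127) = -185*(11*(-4) - 127) = -185*(-44 - 127) = -185*(-171) = 31635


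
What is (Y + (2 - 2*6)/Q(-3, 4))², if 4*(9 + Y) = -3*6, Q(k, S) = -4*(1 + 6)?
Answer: 8464/49 ≈ 172.73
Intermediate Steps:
Q(k, S) = -28 (Q(k, S) = -4*7 = -28)
Y = -27/2 (Y = -9 + (-3*6)/4 = -9 + (¼)*(-18) = -9 - 9/2 = -27/2 ≈ -13.500)
(Y + (2 - 2*6)/Q(-3, 4))² = (-27/2 + (2 - 2*6)/(-28))² = (-27/2 + (2 - 12)*(-1/28))² = (-27/2 - 10*(-1/28))² = (-27/2 + 5/14)² = (-92/7)² = 8464/49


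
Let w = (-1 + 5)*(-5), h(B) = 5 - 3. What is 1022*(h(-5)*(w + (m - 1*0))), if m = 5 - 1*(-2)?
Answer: -26572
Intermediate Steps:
h(B) = 2
m = 7 (m = 5 + 2 = 7)
w = -20 (w = 4*(-5) = -20)
1022*(h(-5)*(w + (m - 1*0))) = 1022*(2*(-20 + (7 - 1*0))) = 1022*(2*(-20 + (7 + 0))) = 1022*(2*(-20 + 7)) = 1022*(2*(-13)) = 1022*(-26) = -26572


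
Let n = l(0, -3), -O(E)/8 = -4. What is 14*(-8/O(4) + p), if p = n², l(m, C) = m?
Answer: -7/2 ≈ -3.5000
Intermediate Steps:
O(E) = 32 (O(E) = -8*(-4) = 32)
n = 0
p = 0 (p = 0² = 0)
14*(-8/O(4) + p) = 14*(-8/32 + 0) = 14*(-8*1/32 + 0) = 14*(-¼ + 0) = 14*(-¼) = -7/2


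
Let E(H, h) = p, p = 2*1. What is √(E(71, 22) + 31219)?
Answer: 3*√3469 ≈ 176.69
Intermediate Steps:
p = 2
E(H, h) = 2
√(E(71, 22) + 31219) = √(2 + 31219) = √31221 = 3*√3469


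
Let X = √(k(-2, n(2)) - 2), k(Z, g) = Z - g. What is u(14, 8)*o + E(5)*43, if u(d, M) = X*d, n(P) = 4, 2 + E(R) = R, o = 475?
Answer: 129 + 13300*I*√2 ≈ 129.0 + 18809.0*I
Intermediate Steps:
E(R) = -2 + R
X = 2*I*√2 (X = √((-2 - 1*4) - 2) = √((-2 - 4) - 2) = √(-6 - 2) = √(-8) = 2*I*√2 ≈ 2.8284*I)
u(d, M) = 2*I*d*√2 (u(d, M) = (2*I*√2)*d = 2*I*d*√2)
u(14, 8)*o + E(5)*43 = (2*I*14*√2)*475 + (-2 + 5)*43 = (28*I*√2)*475 + 3*43 = 13300*I*√2 + 129 = 129 + 13300*I*√2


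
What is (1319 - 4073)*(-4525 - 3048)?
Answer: 20856042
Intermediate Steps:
(1319 - 4073)*(-4525 - 3048) = -2754*(-7573) = 20856042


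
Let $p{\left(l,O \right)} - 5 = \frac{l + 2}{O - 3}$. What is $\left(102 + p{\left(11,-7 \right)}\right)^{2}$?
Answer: $\frac{1117249}{100} \approx 11172.0$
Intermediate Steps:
$p{\left(l,O \right)} = 5 + \frac{2 + l}{-3 + O}$ ($p{\left(l,O \right)} = 5 + \frac{l + 2}{O - 3} = 5 + \frac{2 + l}{-3 + O}$)
$\left(102 + p{\left(11,-7 \right)}\right)^{2} = \left(102 + \frac{-13 + 11 + 5 \left(-7\right)}{-3 - 7}\right)^{2} = \left(102 + \frac{-13 + 11 - 35}{-10}\right)^{2} = \left(102 - - \frac{37}{10}\right)^{2} = \left(102 + \frac{37}{10}\right)^{2} = \left(\frac{1057}{10}\right)^{2} = \frac{1117249}{100}$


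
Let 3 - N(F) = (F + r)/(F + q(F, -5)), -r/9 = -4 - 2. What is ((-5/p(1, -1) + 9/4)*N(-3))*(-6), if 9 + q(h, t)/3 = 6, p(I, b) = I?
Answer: 957/8 ≈ 119.63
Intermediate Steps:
r = 54 (r = -9*(-4 - 2) = -9*(-6) = 54)
q(h, t) = -9 (q(h, t) = -27 + 3*6 = -27 + 18 = -9)
N(F) = 3 - (54 + F)/(-9 + F) (N(F) = 3 - (F + 54)/(F - 9) = 3 - (54 + F)/(-9 + F))
((-5/p(1, -1) + 9/4)*N(-3))*(-6) = ((-5/1 + 9/4)*((-81 + 2*(-3))/(-9 - 3)))*(-6) = ((-5*1 + 9*(¼))*((-81 - 6)/(-12)))*(-6) = ((-5 + 9/4)*(-1/12*(-87)))*(-6) = -11/4*29/4*(-6) = -319/16*(-6) = 957/8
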